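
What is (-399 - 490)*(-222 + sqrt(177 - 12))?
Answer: 197358 - 889*sqrt(165) ≈ 1.8594e+5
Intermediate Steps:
(-399 - 490)*(-222 + sqrt(177 - 12)) = -889*(-222 + sqrt(165)) = 197358 - 889*sqrt(165)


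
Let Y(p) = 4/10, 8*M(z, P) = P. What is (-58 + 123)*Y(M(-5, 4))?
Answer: 26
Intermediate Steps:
M(z, P) = P/8
Y(p) = ⅖ (Y(p) = 4*(⅒) = ⅖)
(-58 + 123)*Y(M(-5, 4)) = (-58 + 123)*(⅖) = 65*(⅖) = 26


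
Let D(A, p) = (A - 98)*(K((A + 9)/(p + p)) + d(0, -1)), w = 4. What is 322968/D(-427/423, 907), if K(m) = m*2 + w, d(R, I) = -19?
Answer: 52414025533704/240880037335 ≈ 217.59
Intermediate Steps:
K(m) = 4 + 2*m (K(m) = m*2 + 4 = 2*m + 4 = 4 + 2*m)
D(A, p) = (-98 + A)*(-15 + (9 + A)/p) (D(A, p) = (A - 98)*((4 + 2*((A + 9)/(p + p))) - 19) = (-98 + A)*((4 + 2*((9 + A)/((2*p)))) - 19) = (-98 + A)*((4 + 2*((9 + A)*(1/(2*p)))) - 19) = (-98 + A)*((4 + 2*((9 + A)/(2*p))) - 19) = (-98 + A)*((4 + (9 + A)/p) - 19) = (-98 + A)*(-15 + (9 + A)/p))
322968/D(-427/423, 907) = 322968/(((-882 + (-427/423)**2 - (-38003)/423 + 1470*907 - 15*(-427/423)*907)/907)) = 322968/(((-882 + (-427*1/423)**2 - (-38003)/423 + 1333290 - 15*(-427*1/423)*907)/907)) = 322968/(((-882 + (-427/423)**2 - 89*(-427/423) + 1333290 - 15*(-427/423)*907)/907)) = 322968/(((-882 + 182329/178929 + 38003/423 + 1333290 + 1936445/141)/907)) = 322968/(((1/907)*(240880037335/178929))) = 322968/(240880037335/162288603) = 322968*(162288603/240880037335) = 52414025533704/240880037335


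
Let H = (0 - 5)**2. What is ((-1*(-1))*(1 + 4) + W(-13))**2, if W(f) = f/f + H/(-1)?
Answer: 361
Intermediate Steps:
H = 25 (H = (-5)**2 = 25)
W(f) = -24 (W(f) = f/f + 25/(-1) = 1 + 25*(-1) = 1 - 25 = -24)
((-1*(-1))*(1 + 4) + W(-13))**2 = ((-1*(-1))*(1 + 4) - 24)**2 = (1*5 - 24)**2 = (5 - 24)**2 = (-19)**2 = 361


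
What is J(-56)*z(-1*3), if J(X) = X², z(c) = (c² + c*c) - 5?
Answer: 40768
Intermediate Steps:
z(c) = -5 + 2*c² (z(c) = (c² + c²) - 5 = 2*c² - 5 = -5 + 2*c²)
J(-56)*z(-1*3) = (-56)²*(-5 + 2*(-1*3)²) = 3136*(-5 + 2*(-3)²) = 3136*(-5 + 2*9) = 3136*(-5 + 18) = 3136*13 = 40768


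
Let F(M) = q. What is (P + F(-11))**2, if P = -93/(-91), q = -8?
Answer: 403225/8281 ≈ 48.693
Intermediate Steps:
F(M) = -8
P = 93/91 (P = -93*(-1/91) = 93/91 ≈ 1.0220)
(P + F(-11))**2 = (93/91 - 8)**2 = (-635/91)**2 = 403225/8281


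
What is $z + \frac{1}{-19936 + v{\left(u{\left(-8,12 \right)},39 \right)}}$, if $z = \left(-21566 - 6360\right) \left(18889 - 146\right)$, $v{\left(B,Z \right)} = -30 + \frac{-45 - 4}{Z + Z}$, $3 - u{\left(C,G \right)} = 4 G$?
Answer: $- \frac{815168093582224}{1557397} \approx -5.2342 \cdot 10^{8}$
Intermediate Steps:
$u{\left(C,G \right)} = 3 - 4 G$
$v{\left(B,Z \right)} = -30 - \frac{49}{2 Z}$
$z = -523417018$ ($z = \left(-27926\right) 18743 = -523417018$)
$z + \frac{1}{-19936 + v{\left(u{\left(-8,12 \right)},39 \right)}} = -523417018 + \frac{1}{-19936 - \left(30 + \frac{49}{2 \cdot 39}\right)} = -523417018 + \frac{1}{-19936 - \frac{2389}{78}} = -523417018 + \frac{1}{- \frac{1557397}{78}} = -523417018 - \frac{78}{1557397} = - \frac{815168093582224}{1557397}$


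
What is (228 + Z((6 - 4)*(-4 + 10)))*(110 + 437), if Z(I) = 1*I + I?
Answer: 137844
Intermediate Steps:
Z(I) = 2*I (Z(I) = I + I = 2*I)
(228 + Z((6 - 4)*(-4 + 10)))*(110 + 437) = (228 + 2*((6 - 4)*(-4 + 10)))*(110 + 437) = (228 + 2*(2*6))*547 = (228 + 2*12)*547 = (228 + 24)*547 = 252*547 = 137844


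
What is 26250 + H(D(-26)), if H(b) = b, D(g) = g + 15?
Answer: 26239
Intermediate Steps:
D(g) = 15 + g
26250 + H(D(-26)) = 26250 + (15 - 26) = 26250 - 11 = 26239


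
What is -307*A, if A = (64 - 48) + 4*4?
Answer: -9824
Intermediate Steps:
A = 32 (A = 16 + 16 = 32)
-307*A = -307*32 = -9824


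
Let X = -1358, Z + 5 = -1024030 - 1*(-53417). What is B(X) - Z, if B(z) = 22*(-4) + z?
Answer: 969172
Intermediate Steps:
Z = -970618 (Z = -5 + (-1024030 - 1*(-53417)) = -5 + (-1024030 + 53417) = -5 - 970613 = -970618)
B(z) = -88 + z
B(X) - Z = (-88 - 1358) - 1*(-970618) = -1446 + 970618 = 969172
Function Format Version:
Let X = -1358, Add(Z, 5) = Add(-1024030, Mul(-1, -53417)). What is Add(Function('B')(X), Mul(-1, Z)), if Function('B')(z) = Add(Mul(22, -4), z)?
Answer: 969172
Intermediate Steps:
Z = -970618 (Z = Add(-5, Add(-1024030, Mul(-1, -53417))) = Add(-5, Add(-1024030, 53417)) = Add(-5, -970613) = -970618)
Function('B')(z) = Add(-88, z)
Add(Function('B')(X), Mul(-1, Z)) = Add(Add(-88, -1358), Mul(-1, -970618)) = Add(-1446, 970618) = 969172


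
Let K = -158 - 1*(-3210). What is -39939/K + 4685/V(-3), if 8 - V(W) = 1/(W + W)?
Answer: 11976387/21364 ≈ 560.59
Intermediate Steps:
K = 3052 (K = -158 + 3210 = 3052)
V(W) = 8 - 1/(2*W) (V(W) = 8 - 1/(W + W) = 8 - 1/(2*W))
-39939/K + 4685/V(-3) = -39939/3052 + 4685/(8 - ½/(-3)) = -39939*1/3052 + 4685/(8 - ½*(-⅓)) = -39939/3052 + 4685/(8 + ⅙) = -39939/3052 + 4685/(49/6) = -39939/3052 + 4685*(6/49) = -39939/3052 + 28110/49 = 11976387/21364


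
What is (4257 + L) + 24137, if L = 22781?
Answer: 51175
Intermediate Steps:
(4257 + L) + 24137 = (4257 + 22781) + 24137 = 27038 + 24137 = 51175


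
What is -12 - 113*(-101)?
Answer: 11401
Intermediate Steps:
-12 - 113*(-101) = -12 + 11413 = 11401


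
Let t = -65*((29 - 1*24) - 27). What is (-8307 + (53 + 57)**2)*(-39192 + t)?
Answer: -143231266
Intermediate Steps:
t = 1430 (t = -65*((29 - 24) - 27) = -65*(5 - 27) = -65*(-22) = 1430)
(-8307 + (53 + 57)**2)*(-39192 + t) = (-8307 + (53 + 57)**2)*(-39192 + 1430) = (-8307 + 110**2)*(-37762) = (-8307 + 12100)*(-37762) = 3793*(-37762) = -143231266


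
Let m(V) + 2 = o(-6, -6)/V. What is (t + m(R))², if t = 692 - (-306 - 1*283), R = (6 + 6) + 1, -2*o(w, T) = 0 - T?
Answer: 276357376/169 ≈ 1.6353e+6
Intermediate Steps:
o(w, T) = T/2 (o(w, T) = -(0 - T)/2 = -(-1)*T/2 = T/2)
R = 13 (R = 12 + 1 = 13)
m(V) = -2 - 3/V (m(V) = -2 + ((½)*(-6))/V = -2 - 3/V)
t = 1281 (t = 692 - (-306 - 283) = 692 - 1*(-589) = 692 + 589 = 1281)
(t + m(R))² = (1281 + (-2 - 3/13))² = (1281 - 29/13)² = (16624/13)² = 276357376/169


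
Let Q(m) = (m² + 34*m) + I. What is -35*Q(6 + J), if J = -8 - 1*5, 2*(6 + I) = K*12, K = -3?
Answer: 7455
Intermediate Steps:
I = -24 (I = -6 + (-3*12)/2 = -6 + (½)*(-36) = -6 - 18 = -24)
J = -13 (J = -8 - 5 = -13)
Q(m) = -24 + m² + 34*m (Q(m) = (m² + 34*m) - 24 = -24 + m² + 34*m)
-35*Q(6 + J) = -35*(-24 + (6 - 13)² + 34*(6 - 13)) = -35*(-24 + (-7)² + 34*(-7)) = -35*(-24 + 49 - 238) = -35*(-213) = 7455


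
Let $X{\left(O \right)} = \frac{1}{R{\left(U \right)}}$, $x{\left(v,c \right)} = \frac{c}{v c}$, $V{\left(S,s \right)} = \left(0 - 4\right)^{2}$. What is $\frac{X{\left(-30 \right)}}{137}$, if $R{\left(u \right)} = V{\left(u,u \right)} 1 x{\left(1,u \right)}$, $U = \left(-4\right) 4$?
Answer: $\frac{1}{2192} \approx 0.0004562$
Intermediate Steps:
$V{\left(S,s \right)} = 16$ ($V{\left(S,s \right)} = \left(-4\right)^{2} = 16$)
$x{\left(v,c \right)} = \frac{1}{v}$ ($x{\left(v,c \right)} = \frac{c}{c v} = c \frac{1}{c v} = \frac{1}{v}$)
$U = -16$
$R{\left(u \right)} = 16$ ($R{\left(u \right)} = \frac{16 \cdot 1}{1} = 16 \cdot 1 = 16$)
$X{\left(O \right)} = \frac{1}{16}$
$\frac{X{\left(-30 \right)}}{137} = \frac{1}{16 \cdot 137} = \frac{1}{16} \cdot \frac{1}{137} = \frac{1}{2192}$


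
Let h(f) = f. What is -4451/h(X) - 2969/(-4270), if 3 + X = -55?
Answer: 4794493/61915 ≈ 77.437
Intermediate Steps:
X = -58 (X = -3 - 55 = -58)
-4451/h(X) - 2969/(-4270) = -4451/(-58) - 2969/(-4270) = -4451*(-1/58) - 2969*(-1/4270) = 4451/58 + 2969/4270 = 4794493/61915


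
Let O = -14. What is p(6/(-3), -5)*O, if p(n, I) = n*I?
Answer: -140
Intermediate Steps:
p(n, I) = I*n
p(6/(-3), -5)*O = -30/(-3)*(-14) = -30*(-1)/3*(-14) = -5*(-2)*(-14) = 10*(-14) = -140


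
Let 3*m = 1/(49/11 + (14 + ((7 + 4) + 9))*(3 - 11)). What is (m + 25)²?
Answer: 48714669796/77951241 ≈ 624.94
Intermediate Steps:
m = -11/8829 (m = 1/(3*(49/11 + (14 + ((7 + 4) + 9))*(3 - 11))) = 1/(3*(49*(1/11) + (14 + (11 + 9))*(-8))) = 1/(3*(49/11 + (14 + 20)*(-8))) = 1/(3*(49/11 + 34*(-8))) = 1/(3*(49/11 - 272)) = 1/(3*(-2943/11)) = (⅓)*(-11/2943) = -11/8829 ≈ -0.0012459)
(m + 25)² = (-11/8829 + 25)² = (220714/8829)² = 48714669796/77951241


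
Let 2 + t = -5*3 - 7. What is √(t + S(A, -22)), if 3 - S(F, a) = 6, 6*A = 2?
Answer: 3*I*√3 ≈ 5.1962*I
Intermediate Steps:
A = ⅓ (A = (⅙)*2 = ⅓ ≈ 0.33333)
S(F, a) = -3 (S(F, a) = 3 - 1*6 = 3 - 6 = -3)
t = -24 (t = -2 + (-5*3 - 7) = -2 + (-15 - 7) = -2 - 22 = -24)
√(t + S(A, -22)) = √(-24 - 3) = √(-27) = 3*I*√3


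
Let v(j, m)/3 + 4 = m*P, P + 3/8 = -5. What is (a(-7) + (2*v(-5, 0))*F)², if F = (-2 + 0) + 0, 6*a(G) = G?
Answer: 78961/36 ≈ 2193.4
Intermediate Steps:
P = -43/8 (P = -3/8 - 5 = -43/8 ≈ -5.3750)
a(G) = G/6
v(j, m) = -12 - 129*m/8 (v(j, m) = -12 + 3*(m*(-43/8)) = -12 + 3*(-43*m/8) = -12 - 129*m/8)
F = -2 (F = -2 + 0 = -2)
(a(-7) + (2*v(-5, 0))*F)² = ((⅙)*(-7) + (2*(-12 - 129/8*0))*(-2))² = (-7/6 + (2*(-12 + 0))*(-2))² = (-7/6 + (2*(-12))*(-2))² = (-7/6 - 24*(-2))² = (-7/6 + 48)² = (281/6)² = 78961/36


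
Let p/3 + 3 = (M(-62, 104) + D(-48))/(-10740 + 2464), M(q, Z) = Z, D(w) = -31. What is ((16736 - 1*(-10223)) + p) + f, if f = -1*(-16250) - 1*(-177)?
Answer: 358987833/8276 ≈ 43377.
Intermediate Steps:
f = 16427 (f = 16250 + 177 = 16427)
p = -74703/8276 (p = -9 + 3*((104 - 31)/(-10740 + 2464)) = -9 + 3*(73/(-8276)) = -9 + 3*(73*(-1/8276)) = -9 + 3*(-73/8276) = -9 - 219/8276 = -74703/8276 ≈ -9.0265)
((16736 - 1*(-10223)) + p) + f = ((16736 - 1*(-10223)) - 74703/8276) + 16427 = ((16736 + 10223) - 74703/8276) + 16427 = (26959 - 74703/8276) + 16427 = 223037981/8276 + 16427 = 358987833/8276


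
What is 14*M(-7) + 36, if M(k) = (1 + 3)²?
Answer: 260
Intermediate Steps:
M(k) = 16 (M(k) = 4² = 16)
14*M(-7) + 36 = 14*16 + 36 = 224 + 36 = 260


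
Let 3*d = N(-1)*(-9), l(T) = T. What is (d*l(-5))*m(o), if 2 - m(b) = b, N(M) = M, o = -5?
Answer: -105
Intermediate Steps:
m(b) = 2 - b
d = 3 (d = (-1*(-9))/3 = (1/3)*9 = 3)
(d*l(-5))*m(o) = (3*(-5))*(2 - 1*(-5)) = -15*(2 + 5) = -15*7 = -105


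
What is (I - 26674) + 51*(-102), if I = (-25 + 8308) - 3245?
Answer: -26838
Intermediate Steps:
I = 5038 (I = 8283 - 3245 = 5038)
(I - 26674) + 51*(-102) = (5038 - 26674) + 51*(-102) = -21636 - 5202 = -26838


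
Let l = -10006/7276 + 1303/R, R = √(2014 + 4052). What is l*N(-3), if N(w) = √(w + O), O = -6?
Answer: I*(-5058033 + 2370157*√674)/1226006 ≈ 46.064*I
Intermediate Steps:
R = 3*√674 (R = √6066 = 3*√674 ≈ 77.885)
N(w) = √(-6 + w) (N(w) = √(w - 6) = √(-6 + w))
l = -5003/3638 + 1303*√674/2022 (l = -10006/7276 + 1303/((3*√674)) = -10006*1/7276 + 1303*(√674/2022) = -5003/3638 + 1303*√674/2022 ≈ 15.355)
l*N(-3) = (-5003/3638 + 1303*√674/2022)*√(-6 - 3) = (-5003/3638 + 1303*√674/2022)*√(-9) = (-5003/3638 + 1303*√674/2022)*(3*I) = 3*I*(-5003/3638 + 1303*√674/2022)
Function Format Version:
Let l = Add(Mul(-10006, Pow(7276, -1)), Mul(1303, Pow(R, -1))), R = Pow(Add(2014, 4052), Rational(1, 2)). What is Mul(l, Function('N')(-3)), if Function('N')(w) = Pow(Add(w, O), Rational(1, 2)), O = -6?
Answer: Mul(Rational(1, 1226006), I, Add(-5058033, Mul(2370157, Pow(674, Rational(1, 2))))) ≈ Mul(46.064, I)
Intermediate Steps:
R = Mul(3, Pow(674, Rational(1, 2))) (R = Pow(6066, Rational(1, 2)) = Mul(3, Pow(674, Rational(1, 2))) ≈ 77.885)
Function('N')(w) = Pow(Add(-6, w), Rational(1, 2)) (Function('N')(w) = Pow(Add(w, -6), Rational(1, 2)) = Pow(Add(-6, w), Rational(1, 2)))
l = Add(Rational(-5003, 3638), Mul(Rational(1303, 2022), Pow(674, Rational(1, 2)))) (l = Add(Mul(-10006, Pow(7276, -1)), Mul(1303, Pow(Mul(3, Pow(674, Rational(1, 2))), -1))) = Add(Mul(-10006, Rational(1, 7276)), Mul(1303, Mul(Rational(1, 2022), Pow(674, Rational(1, 2))))) = Add(Rational(-5003, 3638), Mul(Rational(1303, 2022), Pow(674, Rational(1, 2)))) ≈ 15.355)
Mul(l, Function('N')(-3)) = Mul(Add(Rational(-5003, 3638), Mul(Rational(1303, 2022), Pow(674, Rational(1, 2)))), Pow(Add(-6, -3), Rational(1, 2))) = Mul(Add(Rational(-5003, 3638), Mul(Rational(1303, 2022), Pow(674, Rational(1, 2)))), Pow(-9, Rational(1, 2))) = Mul(Add(Rational(-5003, 3638), Mul(Rational(1303, 2022), Pow(674, Rational(1, 2)))), Mul(3, I)) = Mul(3, I, Add(Rational(-5003, 3638), Mul(Rational(1303, 2022), Pow(674, Rational(1, 2)))))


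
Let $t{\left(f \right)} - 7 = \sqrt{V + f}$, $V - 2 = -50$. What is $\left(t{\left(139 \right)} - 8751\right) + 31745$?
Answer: $23001 + \sqrt{91} \approx 23011.0$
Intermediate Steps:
$V = -48$ ($V = 2 - 50 = -48$)
$t{\left(f \right)} = 7 + \sqrt{-48 + f}$
$\left(t{\left(139 \right)} - 8751\right) + 31745 = \left(\left(7 + \sqrt{-48 + 139}\right) - 8751\right) + 31745 = \left(\left(7 + \sqrt{91}\right) - 8751\right) + 31745 = \left(-8744 + \sqrt{91}\right) + 31745 = 23001 + \sqrt{91}$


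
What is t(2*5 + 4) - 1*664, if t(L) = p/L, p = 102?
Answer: -4597/7 ≈ -656.71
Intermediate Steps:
t(L) = 102/L
t(2*5 + 4) - 1*664 = 102/(2*5 + 4) - 1*664 = 102/(10 + 4) - 664 = 102/14 - 664 = 102*(1/14) - 664 = 51/7 - 664 = -4597/7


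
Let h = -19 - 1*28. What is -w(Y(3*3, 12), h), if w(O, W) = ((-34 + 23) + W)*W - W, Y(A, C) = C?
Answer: -2773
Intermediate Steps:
h = -47 (h = -19 - 28 = -47)
w(O, W) = -W + W*(-11 + W) (w(O, W) = (-11 + W)*W - W = W*(-11 + W) - W = -W + W*(-11 + W))
-w(Y(3*3, 12), h) = -(-47)*(-12 - 47) = -(-47)*(-59) = -1*2773 = -2773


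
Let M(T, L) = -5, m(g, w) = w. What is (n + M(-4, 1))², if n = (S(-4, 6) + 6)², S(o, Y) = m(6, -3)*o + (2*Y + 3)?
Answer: 1175056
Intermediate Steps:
S(o, Y) = 3 - 3*o + 2*Y (S(o, Y) = -3*o + (2*Y + 3) = -3*o + (3 + 2*Y) = 3 - 3*o + 2*Y)
n = 1089 (n = ((3 - 3*(-4) + 2*6) + 6)² = ((3 + 12 + 12) + 6)² = (27 + 6)² = 33² = 1089)
(n + M(-4, 1))² = (1089 - 5)² = 1084² = 1175056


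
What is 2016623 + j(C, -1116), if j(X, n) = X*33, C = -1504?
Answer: 1966991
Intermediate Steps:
j(X, n) = 33*X
2016623 + j(C, -1116) = 2016623 + 33*(-1504) = 2016623 - 49632 = 1966991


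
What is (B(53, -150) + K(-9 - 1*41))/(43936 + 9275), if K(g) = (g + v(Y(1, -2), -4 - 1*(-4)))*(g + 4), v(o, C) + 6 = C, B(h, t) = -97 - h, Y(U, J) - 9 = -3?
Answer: 2426/53211 ≈ 0.045592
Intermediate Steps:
Y(U, J) = 6 (Y(U, J) = 9 - 3 = 6)
v(o, C) = -6 + C
K(g) = (-6 + g)*(4 + g) (K(g) = (g + (-6 + (-4 - 1*(-4))))*(g + 4) = (g + (-6 + (-4 + 4)))*(4 + g) = (g + (-6 + 0))*(4 + g) = (g - 6)*(4 + g) = (-6 + g)*(4 + g))
(B(53, -150) + K(-9 - 1*41))/(43936 + 9275) = ((-97 - 1*53) + (-24 + (-9 - 1*41)² - 2*(-9 - 1*41)))/(43936 + 9275) = ((-97 - 53) + (-24 + (-9 - 41)² - 2*(-9 - 41)))/53211 = (-150 + (-24 + (-50)² - 2*(-50)))*(1/53211) = (-150 + (-24 + 2500 + 100))*(1/53211) = (-150 + 2576)*(1/53211) = 2426*(1/53211) = 2426/53211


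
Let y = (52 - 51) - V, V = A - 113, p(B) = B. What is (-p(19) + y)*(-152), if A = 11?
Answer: -12768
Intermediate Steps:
V = -102 (V = 11 - 113 = -102)
y = 103 (y = (52 - 51) - 1*(-102) = 1 + 102 = 103)
(-p(19) + y)*(-152) = (-1*19 + 103)*(-152) = (-19 + 103)*(-152) = 84*(-152) = -12768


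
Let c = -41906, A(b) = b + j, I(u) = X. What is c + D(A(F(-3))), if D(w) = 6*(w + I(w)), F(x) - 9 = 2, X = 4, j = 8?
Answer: -41768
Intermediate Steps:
I(u) = 4
F(x) = 11 (F(x) = 9 + 2 = 11)
A(b) = 8 + b (A(b) = b + 8 = 8 + b)
D(w) = 24 + 6*w (D(w) = 6*(w + 4) = 6*(4 + w) = 24 + 6*w)
c + D(A(F(-3))) = -41906 + (24 + 6*(8 + 11)) = -41906 + (24 + 6*19) = -41906 + (24 + 114) = -41906 + 138 = -41768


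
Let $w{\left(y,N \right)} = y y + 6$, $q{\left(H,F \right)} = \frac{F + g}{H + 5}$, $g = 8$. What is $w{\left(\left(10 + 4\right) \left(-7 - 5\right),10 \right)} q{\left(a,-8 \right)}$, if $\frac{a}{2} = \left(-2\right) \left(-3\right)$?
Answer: $0$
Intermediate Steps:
$a = 12$ ($a = 2 \left(\left(-2\right) \left(-3\right)\right) = 2 \cdot 6 = 12$)
$q{\left(H,F \right)} = \frac{8 + F}{5 + H}$ ($q{\left(H,F \right)} = \frac{F + 8}{H + 5} = \frac{8 + F}{5 + H}$)
$w{\left(y,N \right)} = 6 + y^{2}$ ($w{\left(y,N \right)} = y^{2} + 6 = 6 + y^{2}$)
$w{\left(\left(10 + 4\right) \left(-7 - 5\right),10 \right)} q{\left(a,-8 \right)} = \left(6 + \left(\left(10 + 4\right) \left(-7 - 5\right)\right)^{2}\right) \frac{8 - 8}{5 + 12} = \left(6 + \left(14 \left(-12\right)\right)^{2}\right) \frac{1}{17} \cdot 0 = \left(6 + \left(-168\right)^{2}\right) \frac{1}{17} \cdot 0 = \left(6 + 28224\right) 0 = 28230 \cdot 0 = 0$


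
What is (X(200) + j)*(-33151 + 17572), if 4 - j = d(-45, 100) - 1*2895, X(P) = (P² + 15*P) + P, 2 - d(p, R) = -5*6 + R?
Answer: -719235693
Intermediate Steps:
d(p, R) = 32 - R (d(p, R) = 2 - (-5*6 + R) = 2 - (-30 + R) = 2 + (30 - R) = 32 - R)
X(P) = P² + 16*P
j = 2967 (j = 4 - ((32 - 1*100) - 1*2895) = 4 - ((32 - 100) - 2895) = 4 - (-68 - 2895) = 4 - 1*(-2963) = 4 + 2963 = 2967)
(X(200) + j)*(-33151 + 17572) = (200*(16 + 200) + 2967)*(-33151 + 17572) = (200*216 + 2967)*(-15579) = (43200 + 2967)*(-15579) = 46167*(-15579) = -719235693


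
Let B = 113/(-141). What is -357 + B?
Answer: -50450/141 ≈ -357.80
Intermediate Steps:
B = -113/141 (B = 113*(-1/141) = -113/141 ≈ -0.80142)
-357 + B = -357 - 113/141 = -50450/141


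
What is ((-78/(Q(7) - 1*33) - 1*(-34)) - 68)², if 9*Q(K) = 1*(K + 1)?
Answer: 83247376/83521 ≈ 996.72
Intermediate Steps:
Q(K) = ⅑ + K/9 (Q(K) = (1*(K + 1))/9 = (1*(1 + K))/9 = (1 + K)/9 = ⅑ + K/9)
((-78/(Q(7) - 1*33) - 1*(-34)) - 68)² = ((-78/((⅑ + (⅑)*7) - 1*33) - 1*(-34)) - 68)² = ((-78/((⅑ + 7/9) - 33) + 34) - 68)² = ((-78/(8/9 - 33) + 34) - 68)² = ((-78/(-289/9) + 34) - 68)² = ((-78*(-9/289) + 34) - 68)² = ((702/289 + 34) - 68)² = (10528/289 - 68)² = (-9124/289)² = 83247376/83521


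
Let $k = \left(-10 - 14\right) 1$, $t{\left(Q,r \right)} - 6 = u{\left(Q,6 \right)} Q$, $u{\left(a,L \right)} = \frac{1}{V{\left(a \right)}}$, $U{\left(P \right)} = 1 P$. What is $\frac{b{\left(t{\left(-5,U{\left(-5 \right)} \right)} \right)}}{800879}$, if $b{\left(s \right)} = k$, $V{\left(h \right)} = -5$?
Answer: $- \frac{24}{800879} \approx -2.9967 \cdot 10^{-5}$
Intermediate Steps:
$U{\left(P \right)} = P$
$u{\left(a,L \right)} = - \frac{1}{5}$ ($u{\left(a,L \right)} = \frac{1}{-5} = - \frac{1}{5}$)
$t{\left(Q,r \right)} = 6 - \frac{Q}{5}$
$k = -24$ ($k = \left(-24\right) 1 = -24$)
$b{\left(s \right)} = -24$
$\frac{b{\left(t{\left(-5,U{\left(-5 \right)} \right)} \right)}}{800879} = - \frac{24}{800879}$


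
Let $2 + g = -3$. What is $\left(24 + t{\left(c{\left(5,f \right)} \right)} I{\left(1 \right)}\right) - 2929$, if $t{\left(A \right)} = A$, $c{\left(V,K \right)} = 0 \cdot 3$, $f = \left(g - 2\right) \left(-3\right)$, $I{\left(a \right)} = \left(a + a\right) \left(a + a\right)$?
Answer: $-2905$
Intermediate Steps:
$g = -5$ ($g = -2 - 3 = -5$)
$I{\left(a \right)} = 4 a^{2}$ ($I{\left(a \right)} = 2 a 2 a = 4 a^{2}$)
$f = 21$ ($f = \left(-5 - 2\right) \left(-3\right) = \left(-7\right) \left(-3\right) = 21$)
$c{\left(V,K \right)} = 0$
$\left(24 + t{\left(c{\left(5,f \right)} \right)} I{\left(1 \right)}\right) - 2929 = \left(24 + 0 \cdot 4 \cdot 1^{2}\right) - 2929 = \left(24 + 0 \cdot 4 \cdot 1\right) - 2929 = \left(24 + 0 \cdot 4\right) - 2929 = \left(24 + 0\right) - 2929 = 24 - 2929 = -2905$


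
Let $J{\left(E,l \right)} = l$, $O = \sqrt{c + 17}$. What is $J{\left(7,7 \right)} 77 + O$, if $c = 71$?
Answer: $539 + 2 \sqrt{22} \approx 548.38$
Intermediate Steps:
$O = 2 \sqrt{22}$ ($O = \sqrt{71 + 17} = \sqrt{88} = 2 \sqrt{22} \approx 9.3808$)
$J{\left(7,7 \right)} 77 + O = 7 \cdot 77 + 2 \sqrt{22} = 539 + 2 \sqrt{22}$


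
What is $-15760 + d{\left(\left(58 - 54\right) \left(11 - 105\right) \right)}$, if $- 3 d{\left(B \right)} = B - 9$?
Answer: $- \frac{46895}{3} \approx -15632.0$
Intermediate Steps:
$d{\left(B \right)} = 3 - \frac{B}{3}$ ($d{\left(B \right)} = - \frac{B - 9}{3} = - \frac{-9 + B}{3} = 3 - \frac{B}{3}$)
$-15760 + d{\left(\left(58 - 54\right) \left(11 - 105\right) \right)} = -15760 - \left(-3 + \frac{\left(58 - 54\right) \left(11 - 105\right)}{3}\right) = -15760 - \left(-3 + \frac{4 \left(-94\right)}{3}\right) = -15760 + \left(3 - - \frac{376}{3}\right) = -15760 + \left(3 + \frac{376}{3}\right) = -15760 + \frac{385}{3} = - \frac{46895}{3}$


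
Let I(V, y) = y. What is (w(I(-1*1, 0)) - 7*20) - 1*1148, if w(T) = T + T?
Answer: -1288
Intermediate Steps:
w(T) = 2*T
(w(I(-1*1, 0)) - 7*20) - 1*1148 = (2*0 - 7*20) - 1*1148 = (0 - 140) - 1148 = -140 - 1148 = -1288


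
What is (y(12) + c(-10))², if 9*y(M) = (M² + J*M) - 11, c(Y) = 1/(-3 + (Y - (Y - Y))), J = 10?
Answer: 10758400/13689 ≈ 785.92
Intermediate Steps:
c(Y) = 1/(-3 + Y) (c(Y) = 1/(-3 + (Y - 1*0)) = 1/(-3 + (Y + 0)) = 1/(-3 + Y))
y(M) = -11/9 + M²/9 + 10*M/9 (y(M) = ((M² + 10*M) - 11)/9 = (-11 + M² + 10*M)/9 = -11/9 + M²/9 + 10*M/9)
(y(12) + c(-10))² = ((-11/9 + (⅑)*12² + (10/9)*12) + 1/(-3 - 10))² = ((-11/9 + (⅑)*144 + 40/3) + 1/(-13))² = ((-11/9 + 16 + 40/3) - 1/13)² = (253/9 - 1/13)² = (3280/117)² = 10758400/13689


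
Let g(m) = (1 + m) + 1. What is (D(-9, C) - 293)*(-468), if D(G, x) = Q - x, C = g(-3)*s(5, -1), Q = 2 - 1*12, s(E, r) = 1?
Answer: 141336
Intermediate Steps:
Q = -10 (Q = 2 - 12 = -10)
g(m) = 2 + m
C = -1 (C = (2 - 3)*1 = -1*1 = -1)
D(G, x) = -10 - x
(D(-9, C) - 293)*(-468) = ((-10 - 1*(-1)) - 293)*(-468) = ((-10 + 1) - 293)*(-468) = (-9 - 293)*(-468) = -302*(-468) = 141336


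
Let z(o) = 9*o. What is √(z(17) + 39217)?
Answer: √39370 ≈ 198.42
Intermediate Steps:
√(z(17) + 39217) = √(9*17 + 39217) = √(153 + 39217) = √39370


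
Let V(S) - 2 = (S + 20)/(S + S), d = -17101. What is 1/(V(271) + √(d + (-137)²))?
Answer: -745250/488107727 + 587528*√417/488107727 ≈ 0.023053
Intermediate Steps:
V(S) = 2 + (20 + S)/(2*S) (V(S) = 2 + (S + 20)/(S + S) = 2 + (20 + S)/((2*S)) = 2 + (20 + S)*(1/(2*S)) = 2 + (20 + S)/(2*S))
1/(V(271) + √(d + (-137)²)) = 1/((5/2 + 10/271) + √(-17101 + (-137)²)) = 1/((5/2 + 10*(1/271)) + √(-17101 + 18769)) = 1/((5/2 + 10/271) + √1668) = 1/(1375/542 + 2*√417)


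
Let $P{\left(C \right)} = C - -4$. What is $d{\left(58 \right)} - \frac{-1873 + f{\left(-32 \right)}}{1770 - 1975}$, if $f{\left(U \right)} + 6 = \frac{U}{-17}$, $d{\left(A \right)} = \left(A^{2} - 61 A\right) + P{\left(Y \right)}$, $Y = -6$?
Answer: $- \frac{645271}{3485} \approx -185.16$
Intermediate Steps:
$P{\left(C \right)} = 4 + C$ ($P{\left(C \right)} = C + 4 = 4 + C$)
$d{\left(A \right)} = -2 + A^{2} - 61 A$ ($d{\left(A \right)} = \left(A^{2} - 61 A\right) + \left(4 - 6\right) = \left(A^{2} - 61 A\right) - 2 = -2 + A^{2} - 61 A$)
$f{\left(U \right)} = -6 - \frac{U}{17}$ ($f{\left(U \right)} = -6 + \frac{U}{-17} = -6 + U \left(- \frac{1}{17}\right) = -6 - \frac{U}{17}$)
$d{\left(58 \right)} - \frac{-1873 + f{\left(-32 \right)}}{1770 - 1975} = \left(-2 + 58^{2} - 3538\right) - \frac{-1873 - \frac{70}{17}}{1770 - 1975} = \left(-2 + 3364 - 3538\right) - \frac{-1873 + \left(-6 + \frac{32}{17}\right)}{-205} = -176 - \left(-1873 - \frac{70}{17}\right) \left(- \frac{1}{205}\right) = -176 - \left(- \frac{31911}{17}\right) \left(- \frac{1}{205}\right) = -176 - \frac{31911}{3485} = - \frac{645271}{3485}$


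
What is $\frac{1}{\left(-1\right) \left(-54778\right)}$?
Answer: $\frac{1}{54778} \approx 1.8255 \cdot 10^{-5}$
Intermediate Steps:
$\frac{1}{\left(-1\right) \left(-54778\right)} = \frac{1}{54778}$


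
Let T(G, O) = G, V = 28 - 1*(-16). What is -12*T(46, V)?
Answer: -552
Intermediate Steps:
V = 44 (V = 28 + 16 = 44)
-12*T(46, V) = -12*46 = -552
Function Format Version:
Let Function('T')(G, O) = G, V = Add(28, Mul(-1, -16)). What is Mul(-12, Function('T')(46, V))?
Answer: -552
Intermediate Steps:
V = 44 (V = Add(28, 16) = 44)
Mul(-12, Function('T')(46, V)) = Mul(-12, 46) = -552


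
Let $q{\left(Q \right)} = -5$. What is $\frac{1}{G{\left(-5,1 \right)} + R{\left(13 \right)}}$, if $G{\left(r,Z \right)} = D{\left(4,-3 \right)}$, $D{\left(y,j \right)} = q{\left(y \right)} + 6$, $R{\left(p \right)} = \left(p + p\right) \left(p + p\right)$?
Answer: $\frac{1}{677} \approx 0.0014771$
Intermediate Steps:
$R{\left(p \right)} = 4 p^{2}$ ($R{\left(p \right)} = 2 p 2 p = 4 p^{2}$)
$D{\left(y,j \right)} = 1$ ($D{\left(y,j \right)} = -5 + 6 = 1$)
$G{\left(r,Z \right)} = 1$
$\frac{1}{G{\left(-5,1 \right)} + R{\left(13 \right)}} = \frac{1}{1 + 4 \cdot 13^{2}} = \frac{1}{1 + 4 \cdot 169} = \frac{1}{1 + 676} = \frac{1}{677}$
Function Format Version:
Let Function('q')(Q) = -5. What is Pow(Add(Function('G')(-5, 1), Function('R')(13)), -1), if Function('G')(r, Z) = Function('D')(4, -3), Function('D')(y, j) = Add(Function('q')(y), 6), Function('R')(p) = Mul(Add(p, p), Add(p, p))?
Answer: Rational(1, 677) ≈ 0.0014771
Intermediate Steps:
Function('R')(p) = Mul(4, Pow(p, 2)) (Function('R')(p) = Mul(Mul(2, p), Mul(2, p)) = Mul(4, Pow(p, 2)))
Function('D')(y, j) = 1 (Function('D')(y, j) = Add(-5, 6) = 1)
Function('G')(r, Z) = 1
Pow(Add(Function('G')(-5, 1), Function('R')(13)), -1) = Pow(Add(1, Mul(4, Pow(13, 2))), -1) = Pow(Add(1, Mul(4, 169)), -1) = Pow(Add(1, 676), -1) = Pow(677, -1) = Rational(1, 677)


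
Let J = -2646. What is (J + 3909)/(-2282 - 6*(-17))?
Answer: -1263/2180 ≈ -0.57936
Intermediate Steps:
(J + 3909)/(-2282 - 6*(-17)) = (-2646 + 3909)/(-2282 - 6*(-17)) = 1263/(-2282 + 102) = 1263/(-2180) = 1263*(-1/2180) = -1263/2180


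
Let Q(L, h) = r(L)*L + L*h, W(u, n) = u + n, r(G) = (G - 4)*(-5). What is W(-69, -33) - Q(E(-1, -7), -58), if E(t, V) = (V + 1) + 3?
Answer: -171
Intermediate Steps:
E(t, V) = 4 + V (E(t, V) = (1 + V) + 3 = 4 + V)
r(G) = 20 - 5*G (r(G) = (-4 + G)*(-5) = 20 - 5*G)
W(u, n) = n + u
Q(L, h) = L*h + L*(20 - 5*L) (Q(L, h) = (20 - 5*L)*L + L*h = L*(20 - 5*L) + L*h = L*h + L*(20 - 5*L))
W(-69, -33) - Q(E(-1, -7), -58) = (-33 - 69) - (4 - 7)*(20 - 58 - 5*(4 - 7)) = -102 - (-3)*(20 - 58 - 5*(-3)) = -102 - (-3)*(20 - 58 + 15) = -102 - (-3)*(-23) = -102 - 1*69 = -102 - 69 = -171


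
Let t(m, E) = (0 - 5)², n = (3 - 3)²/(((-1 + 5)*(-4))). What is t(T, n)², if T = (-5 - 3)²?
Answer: 625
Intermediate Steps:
T = 64 (T = (-8)² = 64)
n = 0 (n = 0²/((4*(-4))) = 0/(-16) = 0*(-1/16) = 0)
t(m, E) = 25 (t(m, E) = (-5)² = 25)
t(T, n)² = 25² = 625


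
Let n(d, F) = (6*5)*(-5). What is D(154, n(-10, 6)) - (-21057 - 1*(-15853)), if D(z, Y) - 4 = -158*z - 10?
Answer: -19134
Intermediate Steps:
n(d, F) = -150 (n(d, F) = 30*(-5) = -150)
D(z, Y) = -6 - 158*z (D(z, Y) = 4 + (-158*z - 10) = 4 + (-10 - 158*z) = -6 - 158*z)
D(154, n(-10, 6)) - (-21057 - 1*(-15853)) = (-6 - 158*154) - (-21057 - 1*(-15853)) = (-6 - 24332) - (-21057 + 15853) = -24338 - 1*(-5204) = -24338 + 5204 = -19134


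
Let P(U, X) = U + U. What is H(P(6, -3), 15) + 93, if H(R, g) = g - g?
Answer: 93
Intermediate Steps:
P(U, X) = 2*U
H(R, g) = 0
H(P(6, -3), 15) + 93 = 0 + 93 = 93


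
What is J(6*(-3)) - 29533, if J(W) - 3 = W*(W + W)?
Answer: -28882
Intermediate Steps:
J(W) = 3 + 2*W² (J(W) = 3 + W*(W + W) = 3 + W*(2*W) = 3 + 2*W²)
J(6*(-3)) - 29533 = (3 + 2*(6*(-3))²) - 29533 = (3 + 2*(-18)²) - 29533 = (3 + 2*324) - 29533 = (3 + 648) - 29533 = 651 - 29533 = -28882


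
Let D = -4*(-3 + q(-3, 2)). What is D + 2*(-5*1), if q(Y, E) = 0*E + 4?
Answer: -14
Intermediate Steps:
q(Y, E) = 4 (q(Y, E) = 0 + 4 = 4)
D = -4 (D = -4*(-3 + 4) = -4*1 = -4)
D + 2*(-5*1) = -4 + 2*(-5*1) = -4 + 2*(-5) = -4 - 10 = -14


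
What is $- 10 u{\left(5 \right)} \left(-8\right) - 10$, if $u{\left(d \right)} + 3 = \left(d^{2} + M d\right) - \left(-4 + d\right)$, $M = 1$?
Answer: $2070$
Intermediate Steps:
$u{\left(d \right)} = 1 + d^{2}$ ($u{\left(d \right)} = -3 + \left(\left(d^{2} + 1 d\right) - \left(-4 + d\right)\right) = -3 + \left(\left(d^{2} + d\right) - \left(-4 + d\right)\right) = -3 + \left(\left(d + d^{2}\right) - \left(-4 + d\right)\right) = -3 + \left(4 + d^{2}\right) = 1 + d^{2}$)
$- 10 u{\left(5 \right)} \left(-8\right) - 10 = - 10 \left(1 + 5^{2}\right) \left(-8\right) - 10 = - 10 \left(1 + 25\right) \left(-8\right) - 10 = \left(-10\right) 26 \left(-8\right) - 10 = \left(-260\right) \left(-8\right) - 10 = 2080 - 10 = 2070$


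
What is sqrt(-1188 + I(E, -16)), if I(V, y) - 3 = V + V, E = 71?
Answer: I*sqrt(1043) ≈ 32.296*I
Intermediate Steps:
I(V, y) = 3 + 2*V (I(V, y) = 3 + (V + V) = 3 + 2*V)
sqrt(-1188 + I(E, -16)) = sqrt(-1188 + (3 + 2*71)) = sqrt(-1188 + (3 + 142)) = sqrt(-1188 + 145) = sqrt(-1043) = I*sqrt(1043)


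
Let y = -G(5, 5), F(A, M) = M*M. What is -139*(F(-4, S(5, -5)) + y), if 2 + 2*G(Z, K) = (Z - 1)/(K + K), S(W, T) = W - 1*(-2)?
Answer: -34611/5 ≈ -6922.2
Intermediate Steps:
S(W, T) = 2 + W (S(W, T) = W + 2 = 2 + W)
F(A, M) = M²
G(Z, K) = -1 + (-1 + Z)/(4*K) (G(Z, K) = -1 + ((Z - 1)/(K + K))/2 = -1 + ((-1 + Z)/((2*K)))/2 = -1 + ((-1 + Z)*(1/(2*K)))/2 = -1 + ((-1 + Z)/(2*K))/2 = -1 + (-1 + Z)/(4*K))
y = ⅘ (y = -(-1 + 5 - 4*5)/(4*5) = -(-1 + 5 - 20)/(4*5) = -(-16)/(4*5) = -1*(-⅘) = ⅘ ≈ 0.80000)
-139*(F(-4, S(5, -5)) + y) = -139*((2 + 5)² + ⅘) = -139*(7² + ⅘) = -139*(49 + ⅘) = -139*249/5 = -34611/5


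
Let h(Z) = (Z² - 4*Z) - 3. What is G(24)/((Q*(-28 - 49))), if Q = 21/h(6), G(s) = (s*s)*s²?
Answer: -995328/539 ≈ -1846.6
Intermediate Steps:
h(Z) = -3 + Z² - 4*Z
G(s) = s⁴ (G(s) = s²*s² = s⁴)
Q = 7/3 (Q = 21/(-3 + 6² - 4*6) = 21/(-3 + 36 - 24) = 21/9 = 21*(⅑) = 7/3 ≈ 2.3333)
G(24)/((Q*(-28 - 49))) = 24⁴/((7*(-28 - 49)/3)) = 331776/(((7/3)*(-77))) = 331776/(-539/3) = 331776*(-3/539) = -995328/539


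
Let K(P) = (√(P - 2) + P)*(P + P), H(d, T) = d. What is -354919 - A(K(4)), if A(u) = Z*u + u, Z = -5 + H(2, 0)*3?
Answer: -354983 - 16*√2 ≈ -3.5501e+5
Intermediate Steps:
Z = 1 (Z = -5 + 2*3 = -5 + 6 = 1)
K(P) = 2*P*(P + √(-2 + P)) (K(P) = (√(-2 + P) + P)*(2*P) = (P + √(-2 + P))*(2*P) = 2*P*(P + √(-2 + P)))
A(u) = 2*u (A(u) = 1*u + u = u + u = 2*u)
-354919 - A(K(4)) = -354919 - 2*2*4*(4 + √(-2 + 4)) = -354919 - 2*2*4*(4 + √2) = -354919 - 2*(32 + 8*√2) = -354919 - (64 + 16*√2) = -354919 + (-64 - 16*√2) = -354983 - 16*√2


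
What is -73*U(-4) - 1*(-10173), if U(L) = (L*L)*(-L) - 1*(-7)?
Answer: 4990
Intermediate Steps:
U(L) = 7 - L**3 (U(L) = L**2*(-L) + 7 = -L**3 + 7 = 7 - L**3)
-73*U(-4) - 1*(-10173) = -73*(7 - 1*(-4)**3) - 1*(-10173) = -73*(7 - 1*(-64)) + 10173 = -73*(7 + 64) + 10173 = -73*71 + 10173 = -5183 + 10173 = 4990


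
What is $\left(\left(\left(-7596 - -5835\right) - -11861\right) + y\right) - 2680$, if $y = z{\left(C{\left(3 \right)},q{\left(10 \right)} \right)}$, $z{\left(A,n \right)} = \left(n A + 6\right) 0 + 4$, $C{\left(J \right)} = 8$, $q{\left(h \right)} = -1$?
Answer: $7424$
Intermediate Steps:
$z{\left(A,n \right)} = 4$ ($z{\left(A,n \right)} = \left(A n + 6\right) 0 + 4 = \left(6 + A n\right) 0 + 4 = 0 + 4 = 4$)
$y = 4$
$\left(\left(\left(-7596 - -5835\right) - -11861\right) + y\right) - 2680 = \left(\left(\left(-7596 - -5835\right) - -11861\right) + 4\right) - 2680 = \left(\left(\left(-7596 + 5835\right) + 11861\right) + 4\right) - 2680 = \left(\left(-1761 + 11861\right) + 4\right) - 2680 = \left(10100 + 4\right) - 2680 = 10104 - 2680 = 7424$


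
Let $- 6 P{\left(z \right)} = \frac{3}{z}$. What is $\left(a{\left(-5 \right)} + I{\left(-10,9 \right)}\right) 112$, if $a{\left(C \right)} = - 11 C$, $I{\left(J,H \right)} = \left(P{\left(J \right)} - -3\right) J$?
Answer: $2744$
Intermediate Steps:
$P{\left(z \right)} = - \frac{1}{2 z}$ ($P{\left(z \right)} = - \frac{3 \frac{1}{z}}{6} = - \frac{1}{2 z}$)
$I{\left(J,H \right)} = J \left(3 - \frac{1}{2 J}\right)$ ($I{\left(J,H \right)} = \left(- \frac{1}{2 J} - -3\right) J = \left(- \frac{1}{2 J} + 3\right) J = \left(3 - \frac{1}{2 J}\right) J = J \left(3 - \frac{1}{2 J}\right)$)
$\left(a{\left(-5 \right)} + I{\left(-10,9 \right)}\right) 112 = \left(\left(-11\right) \left(-5\right) + \left(- \frac{1}{2} + 3 \left(-10\right)\right)\right) 112 = \left(55 - \frac{61}{2}\right) 112 = \frac{49}{2} \cdot 112 = 2744$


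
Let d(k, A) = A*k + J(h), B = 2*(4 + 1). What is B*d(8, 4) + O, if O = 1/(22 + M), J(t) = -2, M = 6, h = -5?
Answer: 8401/28 ≈ 300.04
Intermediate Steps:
B = 10 (B = 2*5 = 10)
O = 1/28 (O = 1/(22 + 6) = 1/28 ≈ 0.035714)
d(k, A) = -2 + A*k (d(k, A) = A*k - 2 = -2 + A*k)
B*d(8, 4) + O = 10*(-2 + 4*8) + 1/28 = 10*(-2 + 32) + 1/28 = 10*30 + 1/28 = 300 + 1/28 = 8401/28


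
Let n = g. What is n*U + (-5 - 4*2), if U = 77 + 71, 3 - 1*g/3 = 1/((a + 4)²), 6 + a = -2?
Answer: 5165/4 ≈ 1291.3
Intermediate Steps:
a = -8 (a = -6 - 2 = -8)
g = 141/16 (g = 9 - 3/(-8 + 4)² = 9 - 3/((-4)²) = 9 - 3/16 = 141/16 ≈ 8.8125)
U = 148
n = 141/16 ≈ 8.8125
n*U + (-5 - 4*2) = (141/16)*148 + (-5 - 4*2) = 5217/4 + (-5 - 8) = 5217/4 - 13 = 5165/4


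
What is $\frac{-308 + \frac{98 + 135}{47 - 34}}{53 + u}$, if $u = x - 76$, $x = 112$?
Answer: $- \frac{3771}{1157} \approx -3.2593$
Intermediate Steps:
$u = 36$ ($u = 112 - 76 = 36$)
$\frac{-308 + \frac{98 + 135}{47 - 34}}{53 + u} = \frac{-308 + \frac{98 + 135}{47 - 34}}{53 + 36} = \frac{-308 + \frac{233}{13}}{89} = \left(-308 + 233 \cdot \frac{1}{13}\right) \frac{1}{89} = \left(-308 + \frac{233}{13}\right) \frac{1}{89} = \left(- \frac{3771}{13}\right) \frac{1}{89} = - \frac{3771}{1157}$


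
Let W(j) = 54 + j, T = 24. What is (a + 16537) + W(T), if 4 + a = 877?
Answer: 17488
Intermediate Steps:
a = 873 (a = -4 + 877 = 873)
(a + 16537) + W(T) = (873 + 16537) + (54 + 24) = 17410 + 78 = 17488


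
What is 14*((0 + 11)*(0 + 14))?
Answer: 2156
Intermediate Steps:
14*((0 + 11)*(0 + 14)) = 14*(11*14) = 14*154 = 2156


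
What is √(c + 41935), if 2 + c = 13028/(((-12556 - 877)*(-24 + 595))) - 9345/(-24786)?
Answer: √2079042798752495151385782/7041283074 ≈ 204.78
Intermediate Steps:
c = -102957925723/63371547666 (c = -2 + (13028/(((-12556 - 877)*(-24 + 595))) - 9345/(-24786)) = -2 + (13028/((-13433*571)) - 9345*(-1/24786)) = -2 + (13028/(-7670243) + 3115/8262) = -2 + (13028*(-1/7670243) + 3115/8262) = -2 + (-13028/7670243 + 3115/8262) = -2 + 23785169609/63371547666 = -102957925723/63371547666 ≈ -1.6247)
√(c + 41935) = √(-102957925723/63371547666 + 41935) = √(2657382893447987/63371547666) = √2079042798752495151385782/7041283074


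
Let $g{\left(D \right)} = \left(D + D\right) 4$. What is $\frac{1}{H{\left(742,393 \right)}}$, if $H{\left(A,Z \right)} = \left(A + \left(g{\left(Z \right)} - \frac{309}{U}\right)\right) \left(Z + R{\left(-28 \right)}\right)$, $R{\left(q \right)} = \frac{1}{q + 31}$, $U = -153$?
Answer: $\frac{153}{233981020} \approx 6.539 \cdot 10^{-7}$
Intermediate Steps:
$g{\left(D \right)} = 8 D$ ($g{\left(D \right)} = 2 D 4 = 8 D$)
$R{\left(q \right)} = \frac{1}{31 + q}$
$H{\left(A,Z \right)} = \left(\frac{1}{3} + Z\right) \left(\frac{103}{51} + A + 8 Z\right)$ ($H{\left(A,Z \right)} = \left(A + \left(8 Z - \frac{309}{-153}\right)\right) \left(Z + \frac{1}{31 - 28}\right) = \left(A + \left(8 Z - 309 \left(- \frac{1}{153}\right)\right)\right) \left(Z + \frac{1}{3}\right) = \left(A + \left(8 Z - - \frac{103}{51}\right)\right) \left(Z + \frac{1}{3}\right) = \left(A + \left(8 Z + \frac{103}{51}\right)\right) \left(\frac{1}{3} + Z\right) = \left(A + \left(\frac{103}{51} + 8 Z\right)\right) \left(\frac{1}{3} + Z\right) = \left(\frac{103}{51} + A + 8 Z\right) \left(\frac{1}{3} + Z\right) = \left(\frac{1}{3} + Z\right) \left(\frac{103}{51} + A + 8 Z\right)$)
$\frac{1}{H{\left(742,393 \right)}} = \frac{1}{\frac{103}{153} + 8 \cdot 393^{2} + \frac{1}{3} \cdot 742 + \frac{239}{51} \cdot 393 + 742 \cdot 393} = \frac{1}{\frac{103}{153} + 8 \cdot 154449 + \frac{742}{3} + \frac{31309}{17} + 291606} = \frac{1}{\frac{103}{153} + 1235592 + \frac{742}{3} + \frac{31309}{17} + 291606} = \frac{1}{\frac{233981020}{153}} = \frac{153}{233981020}$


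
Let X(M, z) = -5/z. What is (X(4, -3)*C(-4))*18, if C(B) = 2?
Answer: 60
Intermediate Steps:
(X(4, -3)*C(-4))*18 = (-5/(-3)*2)*18 = (-5*(-⅓)*2)*18 = ((5/3)*2)*18 = (10/3)*18 = 60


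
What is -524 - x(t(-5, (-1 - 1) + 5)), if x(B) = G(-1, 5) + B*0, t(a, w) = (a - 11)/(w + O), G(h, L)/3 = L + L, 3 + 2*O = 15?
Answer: -554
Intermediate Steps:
O = 6 (O = -3/2 + (1/2)*15 = -3/2 + 15/2 = 6)
G(h, L) = 6*L (G(h, L) = 3*(L + L) = 3*(2*L) = 6*L)
t(a, w) = (-11 + a)/(6 + w) (t(a, w) = (a - 11)/(w + 6) = (-11 + a)/(6 + w))
x(B) = 30 (x(B) = 6*5 + B*0 = 30 + 0 = 30)
-524 - x(t(-5, (-1 - 1) + 5)) = -524 - 1*30 = -524 - 30 = -554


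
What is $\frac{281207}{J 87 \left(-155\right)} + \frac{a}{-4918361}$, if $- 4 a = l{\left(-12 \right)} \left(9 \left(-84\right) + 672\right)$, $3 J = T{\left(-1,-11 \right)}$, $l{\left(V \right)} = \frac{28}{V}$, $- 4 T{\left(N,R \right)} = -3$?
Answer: $- \frac{790329929449}{9474871155} \approx -83.413$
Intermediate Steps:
$T{\left(N,R \right)} = \frac{3}{4}$ ($T{\left(N,R \right)} = \left(- \frac{1}{4}\right) \left(-3\right) = \frac{3}{4}$)
$J = \frac{1}{4}$ ($J = \frac{1}{3} \cdot \frac{3}{4} = \frac{1}{4} \approx 0.25$)
$a = -49$ ($a = - \frac{\frac{28}{-12} \left(9 \left(-84\right) + 672\right)}{4} = - \frac{28 \left(- \frac{1}{12}\right) \left(-756 + 672\right)}{4} = - \frac{\left(- \frac{7}{3}\right) \left(-84\right)}{4} = \left(- \frac{1}{4}\right) 196 = -49$)
$\frac{281207}{J 87 \left(-155\right)} + \frac{a}{-4918361} = \frac{281207}{\frac{1}{4} \cdot 87 \left(-155\right)} - \frac{49}{-4918361} = \frac{281207}{\frac{87}{4} \left(-155\right)} - - \frac{7}{702623} = \frac{281207}{- \frac{13485}{4}} + \frac{7}{702623} = 281207 \left(- \frac{4}{13485}\right) + \frac{7}{702623} = - \frac{1124828}{13485} + \frac{7}{702623} = - \frac{790329929449}{9474871155}$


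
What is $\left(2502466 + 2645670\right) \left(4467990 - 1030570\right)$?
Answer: $17696305649120$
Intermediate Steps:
$\left(2502466 + 2645670\right) \left(4467990 - 1030570\right) = 5148136 \cdot 3437420 = 17696305649120$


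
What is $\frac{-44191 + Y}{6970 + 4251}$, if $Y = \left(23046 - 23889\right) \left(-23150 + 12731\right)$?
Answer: $\frac{8739026}{11221} \approx 778.81$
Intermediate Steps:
$Y = 8783217$ ($Y = \left(-843\right) \left(-10419\right) = 8783217$)
$\frac{-44191 + Y}{6970 + 4251} = \frac{-44191 + 8783217}{6970 + 4251} = \frac{8739026}{11221}$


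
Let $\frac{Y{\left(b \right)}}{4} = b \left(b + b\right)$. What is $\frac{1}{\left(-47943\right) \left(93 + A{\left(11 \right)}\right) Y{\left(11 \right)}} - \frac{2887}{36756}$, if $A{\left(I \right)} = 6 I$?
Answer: $- \frac{591755048443}{7533962079336} \approx -0.078545$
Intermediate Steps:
$Y{\left(b \right)} = 8 b^{2}$ ($Y{\left(b \right)} = 4 b \left(b + b\right) = 4 b 2 b = 4 \cdot 2 b^{2} = 8 b^{2}$)
$\frac{1}{\left(-47943\right) \left(93 + A{\left(11 \right)}\right) Y{\left(11 \right)}} - \frac{2887}{36756} = \frac{1}{\left(-47943\right) \left(93 + 6 \cdot 11\right) 8 \cdot 11^{2}} - \frac{2887}{36756} = - \frac{1}{47943 \left(93 + 66\right) 8 \cdot 121} - \frac{2887}{36756} = - \frac{1}{47943 \cdot 159 \cdot 968} - \frac{2887}{36756} = - \frac{1}{47943 \cdot 153912} - \frac{2887}{36756} = \left(- \frac{1}{47943}\right) \frac{1}{153912} - \frac{2887}{36756} = - \frac{1}{7379003016} - \frac{2887}{36756} = - \frac{591755048443}{7533962079336}$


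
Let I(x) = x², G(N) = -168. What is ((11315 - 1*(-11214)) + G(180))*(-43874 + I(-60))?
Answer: -900566914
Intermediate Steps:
((11315 - 1*(-11214)) + G(180))*(-43874 + I(-60)) = ((11315 - 1*(-11214)) - 168)*(-43874 + (-60)²) = ((11315 + 11214) - 168)*(-43874 + 3600) = (22529 - 168)*(-40274) = 22361*(-40274) = -900566914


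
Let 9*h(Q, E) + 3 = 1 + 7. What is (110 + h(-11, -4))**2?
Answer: 990025/81 ≈ 12223.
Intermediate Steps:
h(Q, E) = 5/9 (h(Q, E) = -1/3 + (1 + 7)/9 = -1/3 + (1/9)*8 = -1/3 + 8/9 = 5/9)
(110 + h(-11, -4))**2 = (110 + 5/9)**2 = (995/9)**2 = 990025/81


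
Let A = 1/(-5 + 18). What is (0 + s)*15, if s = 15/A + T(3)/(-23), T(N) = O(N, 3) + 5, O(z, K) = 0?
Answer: 67200/23 ≈ 2921.7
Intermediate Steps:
A = 1/13 ≈ 0.076923
T(N) = 5 (T(N) = 0 + 5 = 5)
s = 4480/23 (s = 15/(1/13) + 5/(-23) = 15*13 + 5*(-1/23) = 195 - 5/23 = 4480/23 ≈ 194.78)
(0 + s)*15 = (0 + 4480/23)*15 = (4480/23)*15 = 67200/23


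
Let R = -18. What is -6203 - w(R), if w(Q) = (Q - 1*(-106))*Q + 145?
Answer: -4764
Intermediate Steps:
w(Q) = 145 + Q*(106 + Q) (w(Q) = (Q + 106)*Q + 145 = (106 + Q)*Q + 145 = Q*(106 + Q) + 145 = 145 + Q*(106 + Q))
-6203 - w(R) = -6203 - (145 + (-18)² + 106*(-18)) = -6203 - (145 + 324 - 1908) = -6203 - 1*(-1439) = -6203 + 1439 = -4764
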